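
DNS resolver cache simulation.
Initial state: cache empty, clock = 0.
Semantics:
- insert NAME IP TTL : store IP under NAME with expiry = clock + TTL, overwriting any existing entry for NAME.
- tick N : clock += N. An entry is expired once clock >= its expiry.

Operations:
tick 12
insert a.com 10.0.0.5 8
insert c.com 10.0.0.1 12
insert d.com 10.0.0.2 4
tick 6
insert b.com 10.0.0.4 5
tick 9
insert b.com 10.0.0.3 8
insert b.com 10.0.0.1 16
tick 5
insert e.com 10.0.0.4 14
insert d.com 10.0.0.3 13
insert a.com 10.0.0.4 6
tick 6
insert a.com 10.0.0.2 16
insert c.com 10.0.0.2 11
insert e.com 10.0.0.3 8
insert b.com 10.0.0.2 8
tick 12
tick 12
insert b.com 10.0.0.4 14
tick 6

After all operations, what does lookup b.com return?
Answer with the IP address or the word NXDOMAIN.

Answer: 10.0.0.4

Derivation:
Op 1: tick 12 -> clock=12.
Op 2: insert a.com -> 10.0.0.5 (expiry=12+8=20). clock=12
Op 3: insert c.com -> 10.0.0.1 (expiry=12+12=24). clock=12
Op 4: insert d.com -> 10.0.0.2 (expiry=12+4=16). clock=12
Op 5: tick 6 -> clock=18. purged={d.com}
Op 6: insert b.com -> 10.0.0.4 (expiry=18+5=23). clock=18
Op 7: tick 9 -> clock=27. purged={a.com,b.com,c.com}
Op 8: insert b.com -> 10.0.0.3 (expiry=27+8=35). clock=27
Op 9: insert b.com -> 10.0.0.1 (expiry=27+16=43). clock=27
Op 10: tick 5 -> clock=32.
Op 11: insert e.com -> 10.0.0.4 (expiry=32+14=46). clock=32
Op 12: insert d.com -> 10.0.0.3 (expiry=32+13=45). clock=32
Op 13: insert a.com -> 10.0.0.4 (expiry=32+6=38). clock=32
Op 14: tick 6 -> clock=38. purged={a.com}
Op 15: insert a.com -> 10.0.0.2 (expiry=38+16=54). clock=38
Op 16: insert c.com -> 10.0.0.2 (expiry=38+11=49). clock=38
Op 17: insert e.com -> 10.0.0.3 (expiry=38+8=46). clock=38
Op 18: insert b.com -> 10.0.0.2 (expiry=38+8=46). clock=38
Op 19: tick 12 -> clock=50. purged={b.com,c.com,d.com,e.com}
Op 20: tick 12 -> clock=62. purged={a.com}
Op 21: insert b.com -> 10.0.0.4 (expiry=62+14=76). clock=62
Op 22: tick 6 -> clock=68.
lookup b.com: present, ip=10.0.0.4 expiry=76 > clock=68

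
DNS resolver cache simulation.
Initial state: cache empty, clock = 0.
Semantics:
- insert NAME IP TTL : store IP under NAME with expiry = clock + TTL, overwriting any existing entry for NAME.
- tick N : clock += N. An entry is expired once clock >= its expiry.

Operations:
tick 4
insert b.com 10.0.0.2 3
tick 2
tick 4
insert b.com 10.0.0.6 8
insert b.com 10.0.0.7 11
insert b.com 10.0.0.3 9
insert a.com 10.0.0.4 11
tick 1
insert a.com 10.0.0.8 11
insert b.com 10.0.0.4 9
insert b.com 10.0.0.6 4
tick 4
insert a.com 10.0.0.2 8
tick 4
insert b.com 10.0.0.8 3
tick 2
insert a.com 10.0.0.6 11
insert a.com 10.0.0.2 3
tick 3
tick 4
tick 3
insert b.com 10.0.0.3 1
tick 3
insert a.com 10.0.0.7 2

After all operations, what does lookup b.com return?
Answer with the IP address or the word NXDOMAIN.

Answer: NXDOMAIN

Derivation:
Op 1: tick 4 -> clock=4.
Op 2: insert b.com -> 10.0.0.2 (expiry=4+3=7). clock=4
Op 3: tick 2 -> clock=6.
Op 4: tick 4 -> clock=10. purged={b.com}
Op 5: insert b.com -> 10.0.0.6 (expiry=10+8=18). clock=10
Op 6: insert b.com -> 10.0.0.7 (expiry=10+11=21). clock=10
Op 7: insert b.com -> 10.0.0.3 (expiry=10+9=19). clock=10
Op 8: insert a.com -> 10.0.0.4 (expiry=10+11=21). clock=10
Op 9: tick 1 -> clock=11.
Op 10: insert a.com -> 10.0.0.8 (expiry=11+11=22). clock=11
Op 11: insert b.com -> 10.0.0.4 (expiry=11+9=20). clock=11
Op 12: insert b.com -> 10.0.0.6 (expiry=11+4=15). clock=11
Op 13: tick 4 -> clock=15. purged={b.com}
Op 14: insert a.com -> 10.0.0.2 (expiry=15+8=23). clock=15
Op 15: tick 4 -> clock=19.
Op 16: insert b.com -> 10.0.0.8 (expiry=19+3=22). clock=19
Op 17: tick 2 -> clock=21.
Op 18: insert a.com -> 10.0.0.6 (expiry=21+11=32). clock=21
Op 19: insert a.com -> 10.0.0.2 (expiry=21+3=24). clock=21
Op 20: tick 3 -> clock=24. purged={a.com,b.com}
Op 21: tick 4 -> clock=28.
Op 22: tick 3 -> clock=31.
Op 23: insert b.com -> 10.0.0.3 (expiry=31+1=32). clock=31
Op 24: tick 3 -> clock=34. purged={b.com}
Op 25: insert a.com -> 10.0.0.7 (expiry=34+2=36). clock=34
lookup b.com: not in cache (expired or never inserted)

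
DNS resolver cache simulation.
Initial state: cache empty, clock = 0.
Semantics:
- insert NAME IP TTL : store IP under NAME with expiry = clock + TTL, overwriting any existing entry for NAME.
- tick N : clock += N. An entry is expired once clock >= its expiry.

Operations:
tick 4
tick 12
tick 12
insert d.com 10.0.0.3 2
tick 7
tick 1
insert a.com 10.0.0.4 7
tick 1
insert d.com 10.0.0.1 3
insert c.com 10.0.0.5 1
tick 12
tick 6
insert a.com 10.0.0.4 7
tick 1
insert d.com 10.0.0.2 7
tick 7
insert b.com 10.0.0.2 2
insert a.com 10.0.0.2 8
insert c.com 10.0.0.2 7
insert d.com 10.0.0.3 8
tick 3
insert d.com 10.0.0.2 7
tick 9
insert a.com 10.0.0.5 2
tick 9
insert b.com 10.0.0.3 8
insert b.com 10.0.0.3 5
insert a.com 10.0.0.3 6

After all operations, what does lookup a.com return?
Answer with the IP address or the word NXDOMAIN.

Op 1: tick 4 -> clock=4.
Op 2: tick 12 -> clock=16.
Op 3: tick 12 -> clock=28.
Op 4: insert d.com -> 10.0.0.3 (expiry=28+2=30). clock=28
Op 5: tick 7 -> clock=35. purged={d.com}
Op 6: tick 1 -> clock=36.
Op 7: insert a.com -> 10.0.0.4 (expiry=36+7=43). clock=36
Op 8: tick 1 -> clock=37.
Op 9: insert d.com -> 10.0.0.1 (expiry=37+3=40). clock=37
Op 10: insert c.com -> 10.0.0.5 (expiry=37+1=38). clock=37
Op 11: tick 12 -> clock=49. purged={a.com,c.com,d.com}
Op 12: tick 6 -> clock=55.
Op 13: insert a.com -> 10.0.0.4 (expiry=55+7=62). clock=55
Op 14: tick 1 -> clock=56.
Op 15: insert d.com -> 10.0.0.2 (expiry=56+7=63). clock=56
Op 16: tick 7 -> clock=63. purged={a.com,d.com}
Op 17: insert b.com -> 10.0.0.2 (expiry=63+2=65). clock=63
Op 18: insert a.com -> 10.0.0.2 (expiry=63+8=71). clock=63
Op 19: insert c.com -> 10.0.0.2 (expiry=63+7=70). clock=63
Op 20: insert d.com -> 10.0.0.3 (expiry=63+8=71). clock=63
Op 21: tick 3 -> clock=66. purged={b.com}
Op 22: insert d.com -> 10.0.0.2 (expiry=66+7=73). clock=66
Op 23: tick 9 -> clock=75. purged={a.com,c.com,d.com}
Op 24: insert a.com -> 10.0.0.5 (expiry=75+2=77). clock=75
Op 25: tick 9 -> clock=84. purged={a.com}
Op 26: insert b.com -> 10.0.0.3 (expiry=84+8=92). clock=84
Op 27: insert b.com -> 10.0.0.3 (expiry=84+5=89). clock=84
Op 28: insert a.com -> 10.0.0.3 (expiry=84+6=90). clock=84
lookup a.com: present, ip=10.0.0.3 expiry=90 > clock=84

Answer: 10.0.0.3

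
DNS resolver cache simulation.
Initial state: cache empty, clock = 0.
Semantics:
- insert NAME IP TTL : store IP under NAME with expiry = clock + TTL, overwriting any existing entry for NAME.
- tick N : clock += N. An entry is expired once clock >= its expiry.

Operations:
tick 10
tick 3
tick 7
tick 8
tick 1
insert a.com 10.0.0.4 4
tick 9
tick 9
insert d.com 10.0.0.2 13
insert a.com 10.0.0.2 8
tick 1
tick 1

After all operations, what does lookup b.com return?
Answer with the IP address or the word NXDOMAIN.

Op 1: tick 10 -> clock=10.
Op 2: tick 3 -> clock=13.
Op 3: tick 7 -> clock=20.
Op 4: tick 8 -> clock=28.
Op 5: tick 1 -> clock=29.
Op 6: insert a.com -> 10.0.0.4 (expiry=29+4=33). clock=29
Op 7: tick 9 -> clock=38. purged={a.com}
Op 8: tick 9 -> clock=47.
Op 9: insert d.com -> 10.0.0.2 (expiry=47+13=60). clock=47
Op 10: insert a.com -> 10.0.0.2 (expiry=47+8=55). clock=47
Op 11: tick 1 -> clock=48.
Op 12: tick 1 -> clock=49.
lookup b.com: not in cache (expired or never inserted)

Answer: NXDOMAIN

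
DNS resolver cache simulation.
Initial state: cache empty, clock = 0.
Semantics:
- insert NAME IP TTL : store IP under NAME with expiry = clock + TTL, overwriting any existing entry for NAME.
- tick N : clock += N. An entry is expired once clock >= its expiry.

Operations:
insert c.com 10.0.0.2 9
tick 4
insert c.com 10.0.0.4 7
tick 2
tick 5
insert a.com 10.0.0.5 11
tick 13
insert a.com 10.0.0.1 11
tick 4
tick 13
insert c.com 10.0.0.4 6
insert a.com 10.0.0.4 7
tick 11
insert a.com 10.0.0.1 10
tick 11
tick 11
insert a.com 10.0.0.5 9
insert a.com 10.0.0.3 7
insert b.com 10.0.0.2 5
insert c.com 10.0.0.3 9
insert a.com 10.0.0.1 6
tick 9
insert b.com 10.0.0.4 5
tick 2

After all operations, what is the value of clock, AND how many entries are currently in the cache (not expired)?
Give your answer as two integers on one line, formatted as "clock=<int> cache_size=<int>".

Op 1: insert c.com -> 10.0.0.2 (expiry=0+9=9). clock=0
Op 2: tick 4 -> clock=4.
Op 3: insert c.com -> 10.0.0.4 (expiry=4+7=11). clock=4
Op 4: tick 2 -> clock=6.
Op 5: tick 5 -> clock=11. purged={c.com}
Op 6: insert a.com -> 10.0.0.5 (expiry=11+11=22). clock=11
Op 7: tick 13 -> clock=24. purged={a.com}
Op 8: insert a.com -> 10.0.0.1 (expiry=24+11=35). clock=24
Op 9: tick 4 -> clock=28.
Op 10: tick 13 -> clock=41. purged={a.com}
Op 11: insert c.com -> 10.0.0.4 (expiry=41+6=47). clock=41
Op 12: insert a.com -> 10.0.0.4 (expiry=41+7=48). clock=41
Op 13: tick 11 -> clock=52. purged={a.com,c.com}
Op 14: insert a.com -> 10.0.0.1 (expiry=52+10=62). clock=52
Op 15: tick 11 -> clock=63. purged={a.com}
Op 16: tick 11 -> clock=74.
Op 17: insert a.com -> 10.0.0.5 (expiry=74+9=83). clock=74
Op 18: insert a.com -> 10.0.0.3 (expiry=74+7=81). clock=74
Op 19: insert b.com -> 10.0.0.2 (expiry=74+5=79). clock=74
Op 20: insert c.com -> 10.0.0.3 (expiry=74+9=83). clock=74
Op 21: insert a.com -> 10.0.0.1 (expiry=74+6=80). clock=74
Op 22: tick 9 -> clock=83. purged={a.com,b.com,c.com}
Op 23: insert b.com -> 10.0.0.4 (expiry=83+5=88). clock=83
Op 24: tick 2 -> clock=85.
Final clock = 85
Final cache (unexpired): {b.com} -> size=1

Answer: clock=85 cache_size=1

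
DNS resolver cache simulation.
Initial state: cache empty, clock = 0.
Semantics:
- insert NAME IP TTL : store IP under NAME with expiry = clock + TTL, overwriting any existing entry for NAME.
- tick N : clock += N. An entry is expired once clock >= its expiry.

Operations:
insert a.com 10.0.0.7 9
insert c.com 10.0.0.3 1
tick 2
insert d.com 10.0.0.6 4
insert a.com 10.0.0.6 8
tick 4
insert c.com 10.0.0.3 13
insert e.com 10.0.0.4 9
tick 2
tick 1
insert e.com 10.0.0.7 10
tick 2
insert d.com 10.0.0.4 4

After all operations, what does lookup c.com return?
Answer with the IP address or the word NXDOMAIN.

Answer: 10.0.0.3

Derivation:
Op 1: insert a.com -> 10.0.0.7 (expiry=0+9=9). clock=0
Op 2: insert c.com -> 10.0.0.3 (expiry=0+1=1). clock=0
Op 3: tick 2 -> clock=2. purged={c.com}
Op 4: insert d.com -> 10.0.0.6 (expiry=2+4=6). clock=2
Op 5: insert a.com -> 10.0.0.6 (expiry=2+8=10). clock=2
Op 6: tick 4 -> clock=6. purged={d.com}
Op 7: insert c.com -> 10.0.0.3 (expiry=6+13=19). clock=6
Op 8: insert e.com -> 10.0.0.4 (expiry=6+9=15). clock=6
Op 9: tick 2 -> clock=8.
Op 10: tick 1 -> clock=9.
Op 11: insert e.com -> 10.0.0.7 (expiry=9+10=19). clock=9
Op 12: tick 2 -> clock=11. purged={a.com}
Op 13: insert d.com -> 10.0.0.4 (expiry=11+4=15). clock=11
lookup c.com: present, ip=10.0.0.3 expiry=19 > clock=11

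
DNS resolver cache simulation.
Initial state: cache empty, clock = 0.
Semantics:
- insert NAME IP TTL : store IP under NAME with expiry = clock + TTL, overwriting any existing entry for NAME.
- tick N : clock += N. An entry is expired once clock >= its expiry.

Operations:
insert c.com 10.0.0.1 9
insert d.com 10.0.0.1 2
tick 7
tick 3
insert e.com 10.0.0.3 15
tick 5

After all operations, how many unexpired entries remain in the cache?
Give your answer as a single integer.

Answer: 1

Derivation:
Op 1: insert c.com -> 10.0.0.1 (expiry=0+9=9). clock=0
Op 2: insert d.com -> 10.0.0.1 (expiry=0+2=2). clock=0
Op 3: tick 7 -> clock=7. purged={d.com}
Op 4: tick 3 -> clock=10. purged={c.com}
Op 5: insert e.com -> 10.0.0.3 (expiry=10+15=25). clock=10
Op 6: tick 5 -> clock=15.
Final cache (unexpired): {e.com} -> size=1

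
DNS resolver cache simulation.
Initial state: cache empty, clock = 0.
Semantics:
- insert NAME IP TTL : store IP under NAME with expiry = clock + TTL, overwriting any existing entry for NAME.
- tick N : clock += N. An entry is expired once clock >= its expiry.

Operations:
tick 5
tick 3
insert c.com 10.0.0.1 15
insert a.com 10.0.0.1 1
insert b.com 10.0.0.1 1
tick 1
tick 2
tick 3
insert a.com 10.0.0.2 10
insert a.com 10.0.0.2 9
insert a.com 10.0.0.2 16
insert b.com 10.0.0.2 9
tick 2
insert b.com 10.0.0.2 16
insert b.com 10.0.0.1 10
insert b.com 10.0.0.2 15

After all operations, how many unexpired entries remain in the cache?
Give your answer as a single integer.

Answer: 3

Derivation:
Op 1: tick 5 -> clock=5.
Op 2: tick 3 -> clock=8.
Op 3: insert c.com -> 10.0.0.1 (expiry=8+15=23). clock=8
Op 4: insert a.com -> 10.0.0.1 (expiry=8+1=9). clock=8
Op 5: insert b.com -> 10.0.0.1 (expiry=8+1=9). clock=8
Op 6: tick 1 -> clock=9. purged={a.com,b.com}
Op 7: tick 2 -> clock=11.
Op 8: tick 3 -> clock=14.
Op 9: insert a.com -> 10.0.0.2 (expiry=14+10=24). clock=14
Op 10: insert a.com -> 10.0.0.2 (expiry=14+9=23). clock=14
Op 11: insert a.com -> 10.0.0.2 (expiry=14+16=30). clock=14
Op 12: insert b.com -> 10.0.0.2 (expiry=14+9=23). clock=14
Op 13: tick 2 -> clock=16.
Op 14: insert b.com -> 10.0.0.2 (expiry=16+16=32). clock=16
Op 15: insert b.com -> 10.0.0.1 (expiry=16+10=26). clock=16
Op 16: insert b.com -> 10.0.0.2 (expiry=16+15=31). clock=16
Final cache (unexpired): {a.com,b.com,c.com} -> size=3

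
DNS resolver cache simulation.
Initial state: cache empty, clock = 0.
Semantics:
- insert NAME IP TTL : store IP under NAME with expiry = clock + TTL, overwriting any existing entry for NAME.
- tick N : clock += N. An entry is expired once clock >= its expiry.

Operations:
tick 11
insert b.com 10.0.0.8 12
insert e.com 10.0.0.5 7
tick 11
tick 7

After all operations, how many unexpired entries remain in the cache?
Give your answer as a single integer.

Op 1: tick 11 -> clock=11.
Op 2: insert b.com -> 10.0.0.8 (expiry=11+12=23). clock=11
Op 3: insert e.com -> 10.0.0.5 (expiry=11+7=18). clock=11
Op 4: tick 11 -> clock=22. purged={e.com}
Op 5: tick 7 -> clock=29. purged={b.com}
Final cache (unexpired): {} -> size=0

Answer: 0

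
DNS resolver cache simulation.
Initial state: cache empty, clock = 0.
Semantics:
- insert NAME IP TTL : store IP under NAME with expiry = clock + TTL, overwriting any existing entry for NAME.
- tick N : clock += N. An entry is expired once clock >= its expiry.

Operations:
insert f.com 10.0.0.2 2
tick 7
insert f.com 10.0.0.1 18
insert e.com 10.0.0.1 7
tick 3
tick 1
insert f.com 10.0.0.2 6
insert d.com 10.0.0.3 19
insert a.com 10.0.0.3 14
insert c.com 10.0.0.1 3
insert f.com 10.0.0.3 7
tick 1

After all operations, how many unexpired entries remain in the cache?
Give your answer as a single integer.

Op 1: insert f.com -> 10.0.0.2 (expiry=0+2=2). clock=0
Op 2: tick 7 -> clock=7. purged={f.com}
Op 3: insert f.com -> 10.0.0.1 (expiry=7+18=25). clock=7
Op 4: insert e.com -> 10.0.0.1 (expiry=7+7=14). clock=7
Op 5: tick 3 -> clock=10.
Op 6: tick 1 -> clock=11.
Op 7: insert f.com -> 10.0.0.2 (expiry=11+6=17). clock=11
Op 8: insert d.com -> 10.0.0.3 (expiry=11+19=30). clock=11
Op 9: insert a.com -> 10.0.0.3 (expiry=11+14=25). clock=11
Op 10: insert c.com -> 10.0.0.1 (expiry=11+3=14). clock=11
Op 11: insert f.com -> 10.0.0.3 (expiry=11+7=18). clock=11
Op 12: tick 1 -> clock=12.
Final cache (unexpired): {a.com,c.com,d.com,e.com,f.com} -> size=5

Answer: 5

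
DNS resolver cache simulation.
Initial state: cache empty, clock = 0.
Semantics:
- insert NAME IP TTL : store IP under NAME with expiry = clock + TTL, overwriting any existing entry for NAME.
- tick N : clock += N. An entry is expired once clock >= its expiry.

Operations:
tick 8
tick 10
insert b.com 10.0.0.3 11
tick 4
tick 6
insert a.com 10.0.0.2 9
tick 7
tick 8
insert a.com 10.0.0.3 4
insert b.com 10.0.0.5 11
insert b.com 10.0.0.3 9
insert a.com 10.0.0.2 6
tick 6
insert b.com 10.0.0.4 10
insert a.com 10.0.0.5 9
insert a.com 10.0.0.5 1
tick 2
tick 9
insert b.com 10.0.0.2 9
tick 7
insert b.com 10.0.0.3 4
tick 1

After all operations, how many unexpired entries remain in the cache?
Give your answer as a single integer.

Op 1: tick 8 -> clock=8.
Op 2: tick 10 -> clock=18.
Op 3: insert b.com -> 10.0.0.3 (expiry=18+11=29). clock=18
Op 4: tick 4 -> clock=22.
Op 5: tick 6 -> clock=28.
Op 6: insert a.com -> 10.0.0.2 (expiry=28+9=37). clock=28
Op 7: tick 7 -> clock=35. purged={b.com}
Op 8: tick 8 -> clock=43. purged={a.com}
Op 9: insert a.com -> 10.0.0.3 (expiry=43+4=47). clock=43
Op 10: insert b.com -> 10.0.0.5 (expiry=43+11=54). clock=43
Op 11: insert b.com -> 10.0.0.3 (expiry=43+9=52). clock=43
Op 12: insert a.com -> 10.0.0.2 (expiry=43+6=49). clock=43
Op 13: tick 6 -> clock=49. purged={a.com}
Op 14: insert b.com -> 10.0.0.4 (expiry=49+10=59). clock=49
Op 15: insert a.com -> 10.0.0.5 (expiry=49+9=58). clock=49
Op 16: insert a.com -> 10.0.0.5 (expiry=49+1=50). clock=49
Op 17: tick 2 -> clock=51. purged={a.com}
Op 18: tick 9 -> clock=60. purged={b.com}
Op 19: insert b.com -> 10.0.0.2 (expiry=60+9=69). clock=60
Op 20: tick 7 -> clock=67.
Op 21: insert b.com -> 10.0.0.3 (expiry=67+4=71). clock=67
Op 22: tick 1 -> clock=68.
Final cache (unexpired): {b.com} -> size=1

Answer: 1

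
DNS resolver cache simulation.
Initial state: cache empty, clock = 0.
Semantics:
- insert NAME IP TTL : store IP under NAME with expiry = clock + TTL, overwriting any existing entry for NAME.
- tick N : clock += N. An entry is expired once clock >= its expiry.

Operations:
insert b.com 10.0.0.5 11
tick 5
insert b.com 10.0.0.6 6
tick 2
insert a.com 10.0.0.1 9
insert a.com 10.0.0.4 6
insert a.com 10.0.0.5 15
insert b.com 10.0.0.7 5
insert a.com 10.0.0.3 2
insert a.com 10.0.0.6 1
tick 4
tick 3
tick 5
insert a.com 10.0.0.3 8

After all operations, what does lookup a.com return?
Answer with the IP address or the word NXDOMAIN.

Op 1: insert b.com -> 10.0.0.5 (expiry=0+11=11). clock=0
Op 2: tick 5 -> clock=5.
Op 3: insert b.com -> 10.0.0.6 (expiry=5+6=11). clock=5
Op 4: tick 2 -> clock=7.
Op 5: insert a.com -> 10.0.0.1 (expiry=7+9=16). clock=7
Op 6: insert a.com -> 10.0.0.4 (expiry=7+6=13). clock=7
Op 7: insert a.com -> 10.0.0.5 (expiry=7+15=22). clock=7
Op 8: insert b.com -> 10.0.0.7 (expiry=7+5=12). clock=7
Op 9: insert a.com -> 10.0.0.3 (expiry=7+2=9). clock=7
Op 10: insert a.com -> 10.0.0.6 (expiry=7+1=8). clock=7
Op 11: tick 4 -> clock=11. purged={a.com}
Op 12: tick 3 -> clock=14. purged={b.com}
Op 13: tick 5 -> clock=19.
Op 14: insert a.com -> 10.0.0.3 (expiry=19+8=27). clock=19
lookup a.com: present, ip=10.0.0.3 expiry=27 > clock=19

Answer: 10.0.0.3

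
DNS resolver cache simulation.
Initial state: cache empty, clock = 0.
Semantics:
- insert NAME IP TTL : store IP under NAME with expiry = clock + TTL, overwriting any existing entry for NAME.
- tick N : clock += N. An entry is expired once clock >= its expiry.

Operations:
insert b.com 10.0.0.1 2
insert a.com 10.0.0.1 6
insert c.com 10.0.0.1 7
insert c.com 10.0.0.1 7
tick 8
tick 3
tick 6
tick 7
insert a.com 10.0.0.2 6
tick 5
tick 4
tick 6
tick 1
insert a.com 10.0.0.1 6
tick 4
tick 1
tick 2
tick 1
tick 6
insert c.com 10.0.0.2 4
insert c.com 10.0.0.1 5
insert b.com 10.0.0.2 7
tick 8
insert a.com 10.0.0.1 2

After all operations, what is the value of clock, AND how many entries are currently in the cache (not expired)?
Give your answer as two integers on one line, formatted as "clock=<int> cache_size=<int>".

Answer: clock=62 cache_size=1

Derivation:
Op 1: insert b.com -> 10.0.0.1 (expiry=0+2=2). clock=0
Op 2: insert a.com -> 10.0.0.1 (expiry=0+6=6). clock=0
Op 3: insert c.com -> 10.0.0.1 (expiry=0+7=7). clock=0
Op 4: insert c.com -> 10.0.0.1 (expiry=0+7=7). clock=0
Op 5: tick 8 -> clock=8. purged={a.com,b.com,c.com}
Op 6: tick 3 -> clock=11.
Op 7: tick 6 -> clock=17.
Op 8: tick 7 -> clock=24.
Op 9: insert a.com -> 10.0.0.2 (expiry=24+6=30). clock=24
Op 10: tick 5 -> clock=29.
Op 11: tick 4 -> clock=33. purged={a.com}
Op 12: tick 6 -> clock=39.
Op 13: tick 1 -> clock=40.
Op 14: insert a.com -> 10.0.0.1 (expiry=40+6=46). clock=40
Op 15: tick 4 -> clock=44.
Op 16: tick 1 -> clock=45.
Op 17: tick 2 -> clock=47. purged={a.com}
Op 18: tick 1 -> clock=48.
Op 19: tick 6 -> clock=54.
Op 20: insert c.com -> 10.0.0.2 (expiry=54+4=58). clock=54
Op 21: insert c.com -> 10.0.0.1 (expiry=54+5=59). clock=54
Op 22: insert b.com -> 10.0.0.2 (expiry=54+7=61). clock=54
Op 23: tick 8 -> clock=62. purged={b.com,c.com}
Op 24: insert a.com -> 10.0.0.1 (expiry=62+2=64). clock=62
Final clock = 62
Final cache (unexpired): {a.com} -> size=1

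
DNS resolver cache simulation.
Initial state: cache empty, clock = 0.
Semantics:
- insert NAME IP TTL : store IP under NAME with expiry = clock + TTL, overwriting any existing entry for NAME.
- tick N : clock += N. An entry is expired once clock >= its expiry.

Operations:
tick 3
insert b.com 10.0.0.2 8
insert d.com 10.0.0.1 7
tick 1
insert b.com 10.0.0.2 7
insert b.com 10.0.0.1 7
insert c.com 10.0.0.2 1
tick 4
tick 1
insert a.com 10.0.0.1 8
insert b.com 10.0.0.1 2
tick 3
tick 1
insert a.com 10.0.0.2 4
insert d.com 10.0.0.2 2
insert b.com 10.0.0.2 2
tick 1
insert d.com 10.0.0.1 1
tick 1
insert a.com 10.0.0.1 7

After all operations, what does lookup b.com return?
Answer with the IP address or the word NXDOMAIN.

Op 1: tick 3 -> clock=3.
Op 2: insert b.com -> 10.0.0.2 (expiry=3+8=11). clock=3
Op 3: insert d.com -> 10.0.0.1 (expiry=3+7=10). clock=3
Op 4: tick 1 -> clock=4.
Op 5: insert b.com -> 10.0.0.2 (expiry=4+7=11). clock=4
Op 6: insert b.com -> 10.0.0.1 (expiry=4+7=11). clock=4
Op 7: insert c.com -> 10.0.0.2 (expiry=4+1=5). clock=4
Op 8: tick 4 -> clock=8. purged={c.com}
Op 9: tick 1 -> clock=9.
Op 10: insert a.com -> 10.0.0.1 (expiry=9+8=17). clock=9
Op 11: insert b.com -> 10.0.0.1 (expiry=9+2=11). clock=9
Op 12: tick 3 -> clock=12. purged={b.com,d.com}
Op 13: tick 1 -> clock=13.
Op 14: insert a.com -> 10.0.0.2 (expiry=13+4=17). clock=13
Op 15: insert d.com -> 10.0.0.2 (expiry=13+2=15). clock=13
Op 16: insert b.com -> 10.0.0.2 (expiry=13+2=15). clock=13
Op 17: tick 1 -> clock=14.
Op 18: insert d.com -> 10.0.0.1 (expiry=14+1=15). clock=14
Op 19: tick 1 -> clock=15. purged={b.com,d.com}
Op 20: insert a.com -> 10.0.0.1 (expiry=15+7=22). clock=15
lookup b.com: not in cache (expired or never inserted)

Answer: NXDOMAIN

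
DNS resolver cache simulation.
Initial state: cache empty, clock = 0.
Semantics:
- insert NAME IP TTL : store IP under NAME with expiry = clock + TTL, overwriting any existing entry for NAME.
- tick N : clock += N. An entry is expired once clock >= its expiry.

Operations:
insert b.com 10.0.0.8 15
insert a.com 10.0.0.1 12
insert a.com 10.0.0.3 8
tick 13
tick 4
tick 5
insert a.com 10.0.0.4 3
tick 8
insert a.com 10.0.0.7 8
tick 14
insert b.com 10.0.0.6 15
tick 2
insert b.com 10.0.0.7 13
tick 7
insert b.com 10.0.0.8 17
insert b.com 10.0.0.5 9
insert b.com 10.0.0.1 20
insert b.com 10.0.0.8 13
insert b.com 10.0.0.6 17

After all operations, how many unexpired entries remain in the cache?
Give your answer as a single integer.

Op 1: insert b.com -> 10.0.0.8 (expiry=0+15=15). clock=0
Op 2: insert a.com -> 10.0.0.1 (expiry=0+12=12). clock=0
Op 3: insert a.com -> 10.0.0.3 (expiry=0+8=8). clock=0
Op 4: tick 13 -> clock=13. purged={a.com}
Op 5: tick 4 -> clock=17. purged={b.com}
Op 6: tick 5 -> clock=22.
Op 7: insert a.com -> 10.0.0.4 (expiry=22+3=25). clock=22
Op 8: tick 8 -> clock=30. purged={a.com}
Op 9: insert a.com -> 10.0.0.7 (expiry=30+8=38). clock=30
Op 10: tick 14 -> clock=44. purged={a.com}
Op 11: insert b.com -> 10.0.0.6 (expiry=44+15=59). clock=44
Op 12: tick 2 -> clock=46.
Op 13: insert b.com -> 10.0.0.7 (expiry=46+13=59). clock=46
Op 14: tick 7 -> clock=53.
Op 15: insert b.com -> 10.0.0.8 (expiry=53+17=70). clock=53
Op 16: insert b.com -> 10.0.0.5 (expiry=53+9=62). clock=53
Op 17: insert b.com -> 10.0.0.1 (expiry=53+20=73). clock=53
Op 18: insert b.com -> 10.0.0.8 (expiry=53+13=66). clock=53
Op 19: insert b.com -> 10.0.0.6 (expiry=53+17=70). clock=53
Final cache (unexpired): {b.com} -> size=1

Answer: 1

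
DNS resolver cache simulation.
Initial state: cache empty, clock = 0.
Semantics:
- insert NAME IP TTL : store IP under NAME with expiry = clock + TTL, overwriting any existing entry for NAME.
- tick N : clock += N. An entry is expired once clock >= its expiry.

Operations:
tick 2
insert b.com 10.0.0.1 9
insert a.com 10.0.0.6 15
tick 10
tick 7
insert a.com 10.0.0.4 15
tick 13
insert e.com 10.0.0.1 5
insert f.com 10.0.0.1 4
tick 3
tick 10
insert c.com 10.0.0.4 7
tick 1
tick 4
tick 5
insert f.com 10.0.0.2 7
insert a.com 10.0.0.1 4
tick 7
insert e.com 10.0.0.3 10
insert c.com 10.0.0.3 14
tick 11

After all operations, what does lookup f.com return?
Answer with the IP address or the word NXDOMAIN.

Answer: NXDOMAIN

Derivation:
Op 1: tick 2 -> clock=2.
Op 2: insert b.com -> 10.0.0.1 (expiry=2+9=11). clock=2
Op 3: insert a.com -> 10.0.0.6 (expiry=2+15=17). clock=2
Op 4: tick 10 -> clock=12. purged={b.com}
Op 5: tick 7 -> clock=19. purged={a.com}
Op 6: insert a.com -> 10.0.0.4 (expiry=19+15=34). clock=19
Op 7: tick 13 -> clock=32.
Op 8: insert e.com -> 10.0.0.1 (expiry=32+5=37). clock=32
Op 9: insert f.com -> 10.0.0.1 (expiry=32+4=36). clock=32
Op 10: tick 3 -> clock=35. purged={a.com}
Op 11: tick 10 -> clock=45. purged={e.com,f.com}
Op 12: insert c.com -> 10.0.0.4 (expiry=45+7=52). clock=45
Op 13: tick 1 -> clock=46.
Op 14: tick 4 -> clock=50.
Op 15: tick 5 -> clock=55. purged={c.com}
Op 16: insert f.com -> 10.0.0.2 (expiry=55+7=62). clock=55
Op 17: insert a.com -> 10.0.0.1 (expiry=55+4=59). clock=55
Op 18: tick 7 -> clock=62. purged={a.com,f.com}
Op 19: insert e.com -> 10.0.0.3 (expiry=62+10=72). clock=62
Op 20: insert c.com -> 10.0.0.3 (expiry=62+14=76). clock=62
Op 21: tick 11 -> clock=73. purged={e.com}
lookup f.com: not in cache (expired or never inserted)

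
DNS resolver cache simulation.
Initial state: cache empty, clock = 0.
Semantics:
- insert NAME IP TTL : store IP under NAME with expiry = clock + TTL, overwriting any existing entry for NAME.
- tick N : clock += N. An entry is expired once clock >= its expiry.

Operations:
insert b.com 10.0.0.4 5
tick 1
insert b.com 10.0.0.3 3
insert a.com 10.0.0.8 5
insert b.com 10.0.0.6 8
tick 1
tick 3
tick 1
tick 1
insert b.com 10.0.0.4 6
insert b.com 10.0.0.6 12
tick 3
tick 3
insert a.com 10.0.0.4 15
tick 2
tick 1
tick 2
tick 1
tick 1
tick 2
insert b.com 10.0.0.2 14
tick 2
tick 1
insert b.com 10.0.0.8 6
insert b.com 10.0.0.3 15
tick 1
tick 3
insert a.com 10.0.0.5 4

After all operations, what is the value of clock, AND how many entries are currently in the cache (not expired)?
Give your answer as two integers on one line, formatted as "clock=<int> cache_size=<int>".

Answer: clock=29 cache_size=2

Derivation:
Op 1: insert b.com -> 10.0.0.4 (expiry=0+5=5). clock=0
Op 2: tick 1 -> clock=1.
Op 3: insert b.com -> 10.0.0.3 (expiry=1+3=4). clock=1
Op 4: insert a.com -> 10.0.0.8 (expiry=1+5=6). clock=1
Op 5: insert b.com -> 10.0.0.6 (expiry=1+8=9). clock=1
Op 6: tick 1 -> clock=2.
Op 7: tick 3 -> clock=5.
Op 8: tick 1 -> clock=6. purged={a.com}
Op 9: tick 1 -> clock=7.
Op 10: insert b.com -> 10.0.0.4 (expiry=7+6=13). clock=7
Op 11: insert b.com -> 10.0.0.6 (expiry=7+12=19). clock=7
Op 12: tick 3 -> clock=10.
Op 13: tick 3 -> clock=13.
Op 14: insert a.com -> 10.0.0.4 (expiry=13+15=28). clock=13
Op 15: tick 2 -> clock=15.
Op 16: tick 1 -> clock=16.
Op 17: tick 2 -> clock=18.
Op 18: tick 1 -> clock=19. purged={b.com}
Op 19: tick 1 -> clock=20.
Op 20: tick 2 -> clock=22.
Op 21: insert b.com -> 10.0.0.2 (expiry=22+14=36). clock=22
Op 22: tick 2 -> clock=24.
Op 23: tick 1 -> clock=25.
Op 24: insert b.com -> 10.0.0.8 (expiry=25+6=31). clock=25
Op 25: insert b.com -> 10.0.0.3 (expiry=25+15=40). clock=25
Op 26: tick 1 -> clock=26.
Op 27: tick 3 -> clock=29. purged={a.com}
Op 28: insert a.com -> 10.0.0.5 (expiry=29+4=33). clock=29
Final clock = 29
Final cache (unexpired): {a.com,b.com} -> size=2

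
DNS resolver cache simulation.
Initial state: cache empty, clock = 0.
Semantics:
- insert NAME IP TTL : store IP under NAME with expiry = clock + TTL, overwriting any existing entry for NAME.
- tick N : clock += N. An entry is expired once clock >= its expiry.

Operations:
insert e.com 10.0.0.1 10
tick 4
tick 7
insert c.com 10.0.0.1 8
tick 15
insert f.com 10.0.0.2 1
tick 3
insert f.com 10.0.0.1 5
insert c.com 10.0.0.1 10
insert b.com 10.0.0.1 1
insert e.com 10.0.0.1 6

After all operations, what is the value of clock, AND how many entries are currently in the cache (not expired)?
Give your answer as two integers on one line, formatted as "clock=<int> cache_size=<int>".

Answer: clock=29 cache_size=4

Derivation:
Op 1: insert e.com -> 10.0.0.1 (expiry=0+10=10). clock=0
Op 2: tick 4 -> clock=4.
Op 3: tick 7 -> clock=11. purged={e.com}
Op 4: insert c.com -> 10.0.0.1 (expiry=11+8=19). clock=11
Op 5: tick 15 -> clock=26. purged={c.com}
Op 6: insert f.com -> 10.0.0.2 (expiry=26+1=27). clock=26
Op 7: tick 3 -> clock=29. purged={f.com}
Op 8: insert f.com -> 10.0.0.1 (expiry=29+5=34). clock=29
Op 9: insert c.com -> 10.0.0.1 (expiry=29+10=39). clock=29
Op 10: insert b.com -> 10.0.0.1 (expiry=29+1=30). clock=29
Op 11: insert e.com -> 10.0.0.1 (expiry=29+6=35). clock=29
Final clock = 29
Final cache (unexpired): {b.com,c.com,e.com,f.com} -> size=4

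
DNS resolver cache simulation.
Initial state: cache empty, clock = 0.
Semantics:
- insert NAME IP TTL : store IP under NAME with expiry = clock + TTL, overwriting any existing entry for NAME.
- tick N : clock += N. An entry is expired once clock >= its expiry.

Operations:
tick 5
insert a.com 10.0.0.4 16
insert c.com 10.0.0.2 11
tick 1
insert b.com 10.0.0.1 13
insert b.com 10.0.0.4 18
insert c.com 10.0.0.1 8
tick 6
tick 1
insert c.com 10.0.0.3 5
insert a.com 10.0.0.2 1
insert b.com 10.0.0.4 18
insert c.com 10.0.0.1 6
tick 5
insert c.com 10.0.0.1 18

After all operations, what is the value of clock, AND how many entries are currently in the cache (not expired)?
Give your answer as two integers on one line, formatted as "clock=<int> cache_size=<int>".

Op 1: tick 5 -> clock=5.
Op 2: insert a.com -> 10.0.0.4 (expiry=5+16=21). clock=5
Op 3: insert c.com -> 10.0.0.2 (expiry=5+11=16). clock=5
Op 4: tick 1 -> clock=6.
Op 5: insert b.com -> 10.0.0.1 (expiry=6+13=19). clock=6
Op 6: insert b.com -> 10.0.0.4 (expiry=6+18=24). clock=6
Op 7: insert c.com -> 10.0.0.1 (expiry=6+8=14). clock=6
Op 8: tick 6 -> clock=12.
Op 9: tick 1 -> clock=13.
Op 10: insert c.com -> 10.0.0.3 (expiry=13+5=18). clock=13
Op 11: insert a.com -> 10.0.0.2 (expiry=13+1=14). clock=13
Op 12: insert b.com -> 10.0.0.4 (expiry=13+18=31). clock=13
Op 13: insert c.com -> 10.0.0.1 (expiry=13+6=19). clock=13
Op 14: tick 5 -> clock=18. purged={a.com}
Op 15: insert c.com -> 10.0.0.1 (expiry=18+18=36). clock=18
Final clock = 18
Final cache (unexpired): {b.com,c.com} -> size=2

Answer: clock=18 cache_size=2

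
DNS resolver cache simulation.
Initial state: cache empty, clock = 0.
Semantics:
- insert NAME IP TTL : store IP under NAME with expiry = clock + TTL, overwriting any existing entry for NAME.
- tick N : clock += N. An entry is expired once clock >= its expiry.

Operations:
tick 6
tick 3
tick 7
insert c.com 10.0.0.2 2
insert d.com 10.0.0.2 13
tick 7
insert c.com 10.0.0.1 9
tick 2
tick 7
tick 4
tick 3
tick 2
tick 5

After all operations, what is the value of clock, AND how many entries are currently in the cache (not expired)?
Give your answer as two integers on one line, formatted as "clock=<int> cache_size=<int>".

Answer: clock=46 cache_size=0

Derivation:
Op 1: tick 6 -> clock=6.
Op 2: tick 3 -> clock=9.
Op 3: tick 7 -> clock=16.
Op 4: insert c.com -> 10.0.0.2 (expiry=16+2=18). clock=16
Op 5: insert d.com -> 10.0.0.2 (expiry=16+13=29). clock=16
Op 6: tick 7 -> clock=23. purged={c.com}
Op 7: insert c.com -> 10.0.0.1 (expiry=23+9=32). clock=23
Op 8: tick 2 -> clock=25.
Op 9: tick 7 -> clock=32. purged={c.com,d.com}
Op 10: tick 4 -> clock=36.
Op 11: tick 3 -> clock=39.
Op 12: tick 2 -> clock=41.
Op 13: tick 5 -> clock=46.
Final clock = 46
Final cache (unexpired): {} -> size=0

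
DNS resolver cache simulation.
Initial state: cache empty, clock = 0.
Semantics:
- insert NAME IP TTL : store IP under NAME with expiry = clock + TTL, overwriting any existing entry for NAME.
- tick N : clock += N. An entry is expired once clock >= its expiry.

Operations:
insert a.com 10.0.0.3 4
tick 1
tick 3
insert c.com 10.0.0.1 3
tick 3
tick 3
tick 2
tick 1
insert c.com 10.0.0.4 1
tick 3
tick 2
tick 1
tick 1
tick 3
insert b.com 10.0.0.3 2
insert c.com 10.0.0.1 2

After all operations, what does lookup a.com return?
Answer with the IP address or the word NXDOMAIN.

Op 1: insert a.com -> 10.0.0.3 (expiry=0+4=4). clock=0
Op 2: tick 1 -> clock=1.
Op 3: tick 3 -> clock=4. purged={a.com}
Op 4: insert c.com -> 10.0.0.1 (expiry=4+3=7). clock=4
Op 5: tick 3 -> clock=7. purged={c.com}
Op 6: tick 3 -> clock=10.
Op 7: tick 2 -> clock=12.
Op 8: tick 1 -> clock=13.
Op 9: insert c.com -> 10.0.0.4 (expiry=13+1=14). clock=13
Op 10: tick 3 -> clock=16. purged={c.com}
Op 11: tick 2 -> clock=18.
Op 12: tick 1 -> clock=19.
Op 13: tick 1 -> clock=20.
Op 14: tick 3 -> clock=23.
Op 15: insert b.com -> 10.0.0.3 (expiry=23+2=25). clock=23
Op 16: insert c.com -> 10.0.0.1 (expiry=23+2=25). clock=23
lookup a.com: not in cache (expired or never inserted)

Answer: NXDOMAIN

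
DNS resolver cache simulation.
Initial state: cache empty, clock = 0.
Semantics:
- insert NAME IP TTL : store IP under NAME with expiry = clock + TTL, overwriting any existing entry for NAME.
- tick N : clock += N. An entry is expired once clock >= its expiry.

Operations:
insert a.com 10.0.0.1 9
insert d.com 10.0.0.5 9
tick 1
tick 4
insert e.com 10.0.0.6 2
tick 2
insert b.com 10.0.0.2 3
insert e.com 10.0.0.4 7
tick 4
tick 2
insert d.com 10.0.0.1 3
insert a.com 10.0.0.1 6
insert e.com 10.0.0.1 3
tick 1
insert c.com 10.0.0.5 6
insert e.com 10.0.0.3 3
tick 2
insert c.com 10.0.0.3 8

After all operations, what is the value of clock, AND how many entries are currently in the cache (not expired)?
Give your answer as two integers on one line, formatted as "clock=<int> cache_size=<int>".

Answer: clock=16 cache_size=3

Derivation:
Op 1: insert a.com -> 10.0.0.1 (expiry=0+9=9). clock=0
Op 2: insert d.com -> 10.0.0.5 (expiry=0+9=9). clock=0
Op 3: tick 1 -> clock=1.
Op 4: tick 4 -> clock=5.
Op 5: insert e.com -> 10.0.0.6 (expiry=5+2=7). clock=5
Op 6: tick 2 -> clock=7. purged={e.com}
Op 7: insert b.com -> 10.0.0.2 (expiry=7+3=10). clock=7
Op 8: insert e.com -> 10.0.0.4 (expiry=7+7=14). clock=7
Op 9: tick 4 -> clock=11. purged={a.com,b.com,d.com}
Op 10: tick 2 -> clock=13.
Op 11: insert d.com -> 10.0.0.1 (expiry=13+3=16). clock=13
Op 12: insert a.com -> 10.0.0.1 (expiry=13+6=19). clock=13
Op 13: insert e.com -> 10.0.0.1 (expiry=13+3=16). clock=13
Op 14: tick 1 -> clock=14.
Op 15: insert c.com -> 10.0.0.5 (expiry=14+6=20). clock=14
Op 16: insert e.com -> 10.0.0.3 (expiry=14+3=17). clock=14
Op 17: tick 2 -> clock=16. purged={d.com}
Op 18: insert c.com -> 10.0.0.3 (expiry=16+8=24). clock=16
Final clock = 16
Final cache (unexpired): {a.com,c.com,e.com} -> size=3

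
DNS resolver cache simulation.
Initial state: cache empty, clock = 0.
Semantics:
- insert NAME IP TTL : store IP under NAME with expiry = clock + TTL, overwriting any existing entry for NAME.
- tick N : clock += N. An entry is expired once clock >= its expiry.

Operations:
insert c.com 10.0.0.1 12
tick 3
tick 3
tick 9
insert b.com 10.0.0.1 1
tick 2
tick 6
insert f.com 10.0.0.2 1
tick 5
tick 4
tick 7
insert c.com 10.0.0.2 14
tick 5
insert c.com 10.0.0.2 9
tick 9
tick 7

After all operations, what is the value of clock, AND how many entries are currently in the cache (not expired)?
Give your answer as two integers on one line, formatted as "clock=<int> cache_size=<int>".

Op 1: insert c.com -> 10.0.0.1 (expiry=0+12=12). clock=0
Op 2: tick 3 -> clock=3.
Op 3: tick 3 -> clock=6.
Op 4: tick 9 -> clock=15. purged={c.com}
Op 5: insert b.com -> 10.0.0.1 (expiry=15+1=16). clock=15
Op 6: tick 2 -> clock=17. purged={b.com}
Op 7: tick 6 -> clock=23.
Op 8: insert f.com -> 10.0.0.2 (expiry=23+1=24). clock=23
Op 9: tick 5 -> clock=28. purged={f.com}
Op 10: tick 4 -> clock=32.
Op 11: tick 7 -> clock=39.
Op 12: insert c.com -> 10.0.0.2 (expiry=39+14=53). clock=39
Op 13: tick 5 -> clock=44.
Op 14: insert c.com -> 10.0.0.2 (expiry=44+9=53). clock=44
Op 15: tick 9 -> clock=53. purged={c.com}
Op 16: tick 7 -> clock=60.
Final clock = 60
Final cache (unexpired): {} -> size=0

Answer: clock=60 cache_size=0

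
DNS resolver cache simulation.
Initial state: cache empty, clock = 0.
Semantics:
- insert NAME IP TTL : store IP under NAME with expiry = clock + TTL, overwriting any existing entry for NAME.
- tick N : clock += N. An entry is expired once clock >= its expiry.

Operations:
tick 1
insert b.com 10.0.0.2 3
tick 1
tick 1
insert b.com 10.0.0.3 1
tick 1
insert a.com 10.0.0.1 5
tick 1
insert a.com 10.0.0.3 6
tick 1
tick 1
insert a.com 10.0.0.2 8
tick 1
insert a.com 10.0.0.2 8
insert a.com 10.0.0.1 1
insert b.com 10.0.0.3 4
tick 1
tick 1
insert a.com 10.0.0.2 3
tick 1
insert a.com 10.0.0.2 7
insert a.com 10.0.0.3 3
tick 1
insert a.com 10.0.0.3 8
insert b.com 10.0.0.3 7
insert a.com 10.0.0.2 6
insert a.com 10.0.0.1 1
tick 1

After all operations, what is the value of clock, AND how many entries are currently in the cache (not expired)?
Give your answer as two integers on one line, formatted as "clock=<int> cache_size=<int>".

Op 1: tick 1 -> clock=1.
Op 2: insert b.com -> 10.0.0.2 (expiry=1+3=4). clock=1
Op 3: tick 1 -> clock=2.
Op 4: tick 1 -> clock=3.
Op 5: insert b.com -> 10.0.0.3 (expiry=3+1=4). clock=3
Op 6: tick 1 -> clock=4. purged={b.com}
Op 7: insert a.com -> 10.0.0.1 (expiry=4+5=9). clock=4
Op 8: tick 1 -> clock=5.
Op 9: insert a.com -> 10.0.0.3 (expiry=5+6=11). clock=5
Op 10: tick 1 -> clock=6.
Op 11: tick 1 -> clock=7.
Op 12: insert a.com -> 10.0.0.2 (expiry=7+8=15). clock=7
Op 13: tick 1 -> clock=8.
Op 14: insert a.com -> 10.0.0.2 (expiry=8+8=16). clock=8
Op 15: insert a.com -> 10.0.0.1 (expiry=8+1=9). clock=8
Op 16: insert b.com -> 10.0.0.3 (expiry=8+4=12). clock=8
Op 17: tick 1 -> clock=9. purged={a.com}
Op 18: tick 1 -> clock=10.
Op 19: insert a.com -> 10.0.0.2 (expiry=10+3=13). clock=10
Op 20: tick 1 -> clock=11.
Op 21: insert a.com -> 10.0.0.2 (expiry=11+7=18). clock=11
Op 22: insert a.com -> 10.0.0.3 (expiry=11+3=14). clock=11
Op 23: tick 1 -> clock=12. purged={b.com}
Op 24: insert a.com -> 10.0.0.3 (expiry=12+8=20). clock=12
Op 25: insert b.com -> 10.0.0.3 (expiry=12+7=19). clock=12
Op 26: insert a.com -> 10.0.0.2 (expiry=12+6=18). clock=12
Op 27: insert a.com -> 10.0.0.1 (expiry=12+1=13). clock=12
Op 28: tick 1 -> clock=13. purged={a.com}
Final clock = 13
Final cache (unexpired): {b.com} -> size=1

Answer: clock=13 cache_size=1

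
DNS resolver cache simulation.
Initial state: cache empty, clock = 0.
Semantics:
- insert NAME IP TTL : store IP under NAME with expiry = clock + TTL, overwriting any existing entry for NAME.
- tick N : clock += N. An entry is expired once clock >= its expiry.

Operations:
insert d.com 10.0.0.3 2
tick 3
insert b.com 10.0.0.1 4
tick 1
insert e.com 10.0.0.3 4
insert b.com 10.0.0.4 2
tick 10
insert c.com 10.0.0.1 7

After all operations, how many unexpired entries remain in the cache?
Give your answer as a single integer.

Answer: 1

Derivation:
Op 1: insert d.com -> 10.0.0.3 (expiry=0+2=2). clock=0
Op 2: tick 3 -> clock=3. purged={d.com}
Op 3: insert b.com -> 10.0.0.1 (expiry=3+4=7). clock=3
Op 4: tick 1 -> clock=4.
Op 5: insert e.com -> 10.0.0.3 (expiry=4+4=8). clock=4
Op 6: insert b.com -> 10.0.0.4 (expiry=4+2=6). clock=4
Op 7: tick 10 -> clock=14. purged={b.com,e.com}
Op 8: insert c.com -> 10.0.0.1 (expiry=14+7=21). clock=14
Final cache (unexpired): {c.com} -> size=1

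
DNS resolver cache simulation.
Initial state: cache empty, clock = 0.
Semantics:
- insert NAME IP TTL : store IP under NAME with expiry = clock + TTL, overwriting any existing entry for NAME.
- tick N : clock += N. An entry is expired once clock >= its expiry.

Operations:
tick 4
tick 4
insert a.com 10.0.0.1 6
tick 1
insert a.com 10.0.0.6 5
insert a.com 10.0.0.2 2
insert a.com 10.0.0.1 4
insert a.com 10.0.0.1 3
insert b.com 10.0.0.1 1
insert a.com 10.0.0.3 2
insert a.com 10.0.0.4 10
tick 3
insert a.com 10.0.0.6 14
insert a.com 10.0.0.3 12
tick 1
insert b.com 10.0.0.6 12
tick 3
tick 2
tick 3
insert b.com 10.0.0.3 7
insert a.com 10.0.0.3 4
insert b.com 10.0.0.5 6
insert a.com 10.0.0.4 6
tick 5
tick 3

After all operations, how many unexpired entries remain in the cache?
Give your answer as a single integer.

Op 1: tick 4 -> clock=4.
Op 2: tick 4 -> clock=8.
Op 3: insert a.com -> 10.0.0.1 (expiry=8+6=14). clock=8
Op 4: tick 1 -> clock=9.
Op 5: insert a.com -> 10.0.0.6 (expiry=9+5=14). clock=9
Op 6: insert a.com -> 10.0.0.2 (expiry=9+2=11). clock=9
Op 7: insert a.com -> 10.0.0.1 (expiry=9+4=13). clock=9
Op 8: insert a.com -> 10.0.0.1 (expiry=9+3=12). clock=9
Op 9: insert b.com -> 10.0.0.1 (expiry=9+1=10). clock=9
Op 10: insert a.com -> 10.0.0.3 (expiry=9+2=11). clock=9
Op 11: insert a.com -> 10.0.0.4 (expiry=9+10=19). clock=9
Op 12: tick 3 -> clock=12. purged={b.com}
Op 13: insert a.com -> 10.0.0.6 (expiry=12+14=26). clock=12
Op 14: insert a.com -> 10.0.0.3 (expiry=12+12=24). clock=12
Op 15: tick 1 -> clock=13.
Op 16: insert b.com -> 10.0.0.6 (expiry=13+12=25). clock=13
Op 17: tick 3 -> clock=16.
Op 18: tick 2 -> clock=18.
Op 19: tick 3 -> clock=21.
Op 20: insert b.com -> 10.0.0.3 (expiry=21+7=28). clock=21
Op 21: insert a.com -> 10.0.0.3 (expiry=21+4=25). clock=21
Op 22: insert b.com -> 10.0.0.5 (expiry=21+6=27). clock=21
Op 23: insert a.com -> 10.0.0.4 (expiry=21+6=27). clock=21
Op 24: tick 5 -> clock=26.
Op 25: tick 3 -> clock=29. purged={a.com,b.com}
Final cache (unexpired): {} -> size=0

Answer: 0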